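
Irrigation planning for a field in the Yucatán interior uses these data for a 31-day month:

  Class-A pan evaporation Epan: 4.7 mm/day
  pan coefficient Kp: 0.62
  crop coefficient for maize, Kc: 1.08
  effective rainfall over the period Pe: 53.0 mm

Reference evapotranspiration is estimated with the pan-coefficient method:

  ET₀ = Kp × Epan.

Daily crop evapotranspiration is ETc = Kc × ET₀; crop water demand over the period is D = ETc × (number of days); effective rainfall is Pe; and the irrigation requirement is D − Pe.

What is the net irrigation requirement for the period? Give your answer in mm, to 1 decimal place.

44.6 mm

ET₀ = 0.62 × 4.7 = 2.9140 mm/d
ETc = Kc × ET₀ = 1.08 × 2.9140 = 3.1471 mm/d
Crop demand D = ETc × 31 d = 3.1471 × 31 = 97.560 mm
D − Pe = 97.560 − 53.0 = 44.560 mm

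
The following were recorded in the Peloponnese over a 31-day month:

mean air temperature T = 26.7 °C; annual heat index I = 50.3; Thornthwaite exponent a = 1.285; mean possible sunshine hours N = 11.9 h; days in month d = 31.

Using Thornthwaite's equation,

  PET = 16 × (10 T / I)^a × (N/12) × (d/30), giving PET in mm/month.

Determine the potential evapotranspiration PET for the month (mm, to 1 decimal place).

140.0 mm

10T/I = 10 × 26.7 / 50.3 = 5.3082
(10T/I)^a = 5.3082^1.285 = 8.5420
Uncorrected PET = 16 × 8.5420 = 136.672 mm
Correction = (N/12)(d/30) = (11.9/12)(31/30) = 1.0247
PET = 136.672 × 1.0247 = 140.048 mm/month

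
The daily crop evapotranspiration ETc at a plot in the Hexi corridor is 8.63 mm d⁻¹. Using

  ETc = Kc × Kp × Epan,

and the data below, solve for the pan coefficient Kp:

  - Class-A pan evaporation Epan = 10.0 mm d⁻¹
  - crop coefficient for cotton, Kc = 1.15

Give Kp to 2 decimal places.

0.75

ETc = Kc × Kp × Epan  ⇒  Kp = ETc / (Kc × Epan)
Kp = 8.63 / (1.15 × 10.0) = 8.63 / 11.500 = 0.7504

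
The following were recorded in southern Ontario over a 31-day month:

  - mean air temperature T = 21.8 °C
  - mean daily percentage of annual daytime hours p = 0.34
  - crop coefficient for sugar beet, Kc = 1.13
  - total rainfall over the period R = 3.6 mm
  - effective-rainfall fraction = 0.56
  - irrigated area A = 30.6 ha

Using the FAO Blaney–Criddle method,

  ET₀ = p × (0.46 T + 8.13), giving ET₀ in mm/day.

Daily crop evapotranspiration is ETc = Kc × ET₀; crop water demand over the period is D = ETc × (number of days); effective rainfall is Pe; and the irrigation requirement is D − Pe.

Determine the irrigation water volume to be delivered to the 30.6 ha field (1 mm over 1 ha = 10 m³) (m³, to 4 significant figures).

65560 m³

ET₀ = 0.34 × (0.46 × 21.8 + 8.13) = 0.34 × 18.158 = 6.1737 mm/d
ETc = Kc × ET₀ = 1.13 × 6.1737 = 6.9763 mm/d
Crop demand D = ETc × 31 d = 6.9763 × 31 = 216.265 mm
Pe = 0.56 × 3.6 = 2.016 mm
D − Pe = 216.265 − 2.016 = 214.249 mm
Volume = 214.249 mm × 30.6 ha × 10 = 65560.2 m³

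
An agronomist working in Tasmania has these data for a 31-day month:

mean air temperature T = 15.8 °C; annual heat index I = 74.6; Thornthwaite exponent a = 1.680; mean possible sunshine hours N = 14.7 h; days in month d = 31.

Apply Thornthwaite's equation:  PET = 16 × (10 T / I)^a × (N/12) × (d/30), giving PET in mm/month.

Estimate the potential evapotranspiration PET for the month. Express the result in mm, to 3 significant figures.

10T/I = 10 × 15.8 / 74.6 = 2.1180
(10T/I)^a = 2.1180^1.680 = 3.5282
Uncorrected PET = 16 × 3.5282 = 56.451 mm
Correction = (N/12)(d/30) = (14.7/12)(31/30) = 1.2658
PET = 56.451 × 1.2658 = 71.456 mm/month

71.5 mm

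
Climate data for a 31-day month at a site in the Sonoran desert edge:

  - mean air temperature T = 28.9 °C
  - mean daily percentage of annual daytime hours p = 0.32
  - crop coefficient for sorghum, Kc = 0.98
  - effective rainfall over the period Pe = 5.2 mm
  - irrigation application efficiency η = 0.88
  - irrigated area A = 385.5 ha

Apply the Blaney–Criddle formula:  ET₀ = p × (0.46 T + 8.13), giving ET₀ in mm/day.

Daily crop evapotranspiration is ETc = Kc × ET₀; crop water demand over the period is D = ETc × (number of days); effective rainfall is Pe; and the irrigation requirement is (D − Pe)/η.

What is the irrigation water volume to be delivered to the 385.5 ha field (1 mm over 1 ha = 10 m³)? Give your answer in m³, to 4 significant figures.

ET₀ = 0.32 × (0.46 × 28.9 + 8.13) = 0.32 × 21.424 = 6.8557 mm/d
ETc = Kc × ET₀ = 0.98 × 6.8557 = 6.7186 mm/d
Crop demand D = ETc × 31 d = 6.7186 × 31 = 208.277 mm
D − Pe = 208.277 − 5.2 = 203.077 mm
Gross irrigation = 203.077 / 0.88 = 230.769 mm
Volume = 230.769 mm × 385.5 ha × 10 = 889614.5 m³

889600 m³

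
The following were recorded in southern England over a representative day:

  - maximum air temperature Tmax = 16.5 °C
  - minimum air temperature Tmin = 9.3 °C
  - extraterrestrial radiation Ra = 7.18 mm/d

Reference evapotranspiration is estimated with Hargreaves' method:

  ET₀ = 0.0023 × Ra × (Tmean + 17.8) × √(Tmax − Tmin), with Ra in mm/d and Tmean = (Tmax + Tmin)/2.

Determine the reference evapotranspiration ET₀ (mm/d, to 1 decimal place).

1.4 mm/d

Tmean = (16.5 + 9.3)/2 = 12.90 °C
ET₀ = 0.0023 × 7.18 × (12.90 + 17.8) × √7.2 = 0.0023 × 7.18 × 30.70 × 2.6833 = 1.3604 mm/d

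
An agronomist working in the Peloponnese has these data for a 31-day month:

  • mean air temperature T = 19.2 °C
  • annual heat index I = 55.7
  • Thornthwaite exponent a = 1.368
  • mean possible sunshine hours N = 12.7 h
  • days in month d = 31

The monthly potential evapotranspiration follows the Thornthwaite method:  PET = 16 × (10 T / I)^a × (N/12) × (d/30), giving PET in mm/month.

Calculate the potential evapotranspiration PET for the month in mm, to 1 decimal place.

10T/I = 10 × 19.2 / 55.7 = 3.4470
(10T/I)^a = 3.4470^1.368 = 5.4353
Uncorrected PET = 16 × 5.4353 = 86.965 mm
Correction = (N/12)(d/30) = (12.7/12)(31/30) = 1.0936
PET = 86.965 × 1.0936 = 95.105 mm/month

95.1 mm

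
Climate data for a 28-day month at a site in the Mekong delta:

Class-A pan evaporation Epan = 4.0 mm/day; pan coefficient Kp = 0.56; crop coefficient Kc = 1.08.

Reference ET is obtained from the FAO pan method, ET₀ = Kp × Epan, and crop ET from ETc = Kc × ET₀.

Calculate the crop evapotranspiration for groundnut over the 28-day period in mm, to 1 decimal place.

ET₀ = 0.56 × 4.0 = 2.2400 mm/d
ETc = Kc × ET₀ = 1.08 × 2.2400 = 2.4192 mm/d
Over 28 days: 2.4192 × 28 = 67.738 mm

67.7 mm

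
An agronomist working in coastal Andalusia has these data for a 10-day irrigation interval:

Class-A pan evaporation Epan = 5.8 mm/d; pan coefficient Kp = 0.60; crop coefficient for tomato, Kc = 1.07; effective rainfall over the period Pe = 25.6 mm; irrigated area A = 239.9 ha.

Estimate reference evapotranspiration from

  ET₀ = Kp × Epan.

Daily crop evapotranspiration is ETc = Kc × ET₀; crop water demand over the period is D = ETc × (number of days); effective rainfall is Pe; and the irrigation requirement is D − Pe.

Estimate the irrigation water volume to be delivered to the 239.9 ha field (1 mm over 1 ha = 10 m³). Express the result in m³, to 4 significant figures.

ET₀ = 0.60 × 5.8 = 3.4800 mm/d
ETc = Kc × ET₀ = 1.07 × 3.4800 = 3.7236 mm/d
Crop demand D = ETc × 10 d = 3.7236 × 10 = 37.236 mm
D − Pe = 37.236 − 25.6 = 11.636 mm
Volume = 11.636 mm × 239.9 ha × 10 = 27914.8 m³

27910 m³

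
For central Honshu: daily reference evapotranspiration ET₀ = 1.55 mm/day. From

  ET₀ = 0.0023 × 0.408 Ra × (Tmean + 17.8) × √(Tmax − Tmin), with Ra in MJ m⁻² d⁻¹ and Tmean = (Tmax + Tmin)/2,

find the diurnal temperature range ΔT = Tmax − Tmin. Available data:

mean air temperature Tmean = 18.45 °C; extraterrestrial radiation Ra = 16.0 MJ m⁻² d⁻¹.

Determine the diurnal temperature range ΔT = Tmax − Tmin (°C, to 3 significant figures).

√ΔT = ET₀ / [0.0023 × 0.408 × Ra × (Tmean+17.8)] = 1.55 / (0.0023 × 6.5280 × 36.25) = 2.8478
ΔT = 2.8478² = 8.110 °C

8.11 °C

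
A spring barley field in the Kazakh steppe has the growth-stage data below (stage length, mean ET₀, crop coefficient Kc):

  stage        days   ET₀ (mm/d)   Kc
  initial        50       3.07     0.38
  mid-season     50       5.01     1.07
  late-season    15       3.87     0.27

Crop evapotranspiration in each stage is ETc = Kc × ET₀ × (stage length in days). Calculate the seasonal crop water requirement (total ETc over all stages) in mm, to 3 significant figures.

342 mm

initial: 0.38 × 3.07 × 50 = 58.33 mm
mid-season: 1.07 × 5.01 × 50 = 268.04 mm
late-season: 0.27 × 3.87 × 15 = 15.67 mm
Seasonal total = 342.04 mm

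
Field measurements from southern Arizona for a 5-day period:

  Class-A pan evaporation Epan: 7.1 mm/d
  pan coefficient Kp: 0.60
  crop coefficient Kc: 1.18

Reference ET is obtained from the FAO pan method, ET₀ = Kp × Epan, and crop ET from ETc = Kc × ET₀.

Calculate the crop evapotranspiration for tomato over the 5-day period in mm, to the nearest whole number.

25 mm

ET₀ = 0.60 × 7.1 = 4.2600 mm/d
ETc = Kc × ET₀ = 1.18 × 4.2600 = 5.0268 mm/d
Over 5 days: 5.0268 × 5 = 25.134 mm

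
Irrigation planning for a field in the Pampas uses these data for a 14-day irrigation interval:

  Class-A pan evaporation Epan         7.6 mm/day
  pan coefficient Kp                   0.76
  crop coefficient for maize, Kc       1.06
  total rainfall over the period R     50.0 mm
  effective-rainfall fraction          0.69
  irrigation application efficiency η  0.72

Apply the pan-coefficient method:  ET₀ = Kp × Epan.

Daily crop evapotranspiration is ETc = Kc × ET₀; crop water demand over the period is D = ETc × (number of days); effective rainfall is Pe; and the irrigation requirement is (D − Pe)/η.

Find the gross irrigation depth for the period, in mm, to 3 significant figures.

ET₀ = 0.76 × 7.6 = 5.7760 mm/d
ETc = Kc × ET₀ = 1.06 × 5.7760 = 6.1226 mm/d
Crop demand D = ETc × 14 d = 6.1226 × 14 = 85.716 mm
Pe = 0.69 × 50.0 = 34.500 mm
D − Pe = 85.716 − 34.500 = 51.216 mm
Gross irrigation = 51.216 / 0.72 = 71.133 mm

71.1 mm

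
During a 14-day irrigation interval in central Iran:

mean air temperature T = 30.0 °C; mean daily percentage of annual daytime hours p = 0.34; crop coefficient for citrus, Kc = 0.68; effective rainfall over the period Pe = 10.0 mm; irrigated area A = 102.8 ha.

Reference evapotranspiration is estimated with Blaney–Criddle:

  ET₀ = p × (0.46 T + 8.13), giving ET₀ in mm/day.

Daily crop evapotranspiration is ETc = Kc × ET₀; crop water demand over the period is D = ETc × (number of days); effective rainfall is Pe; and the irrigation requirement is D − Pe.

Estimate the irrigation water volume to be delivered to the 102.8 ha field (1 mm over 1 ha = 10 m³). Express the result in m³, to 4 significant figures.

ET₀ = 0.34 × (0.46 × 30.0 + 8.13) = 0.34 × 21.930 = 7.4562 mm/d
ETc = Kc × ET₀ = 0.68 × 7.4562 = 5.0702 mm/d
Crop demand D = ETc × 14 d = 5.0702 × 14 = 70.983 mm
D − Pe = 70.983 − 10.0 = 60.983 mm
Volume = 60.983 mm × 102.8 ha × 10 = 62690.5 m³

62690 m³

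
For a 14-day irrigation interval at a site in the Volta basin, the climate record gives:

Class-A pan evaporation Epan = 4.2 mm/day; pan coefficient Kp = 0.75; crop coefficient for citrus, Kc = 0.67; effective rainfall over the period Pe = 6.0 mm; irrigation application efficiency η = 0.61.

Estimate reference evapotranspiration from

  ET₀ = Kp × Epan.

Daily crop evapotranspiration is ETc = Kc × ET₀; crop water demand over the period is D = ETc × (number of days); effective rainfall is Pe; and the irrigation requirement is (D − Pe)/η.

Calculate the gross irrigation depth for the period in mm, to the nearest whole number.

39 mm

ET₀ = 0.75 × 4.2 = 3.1500 mm/d
ETc = Kc × ET₀ = 0.67 × 3.1500 = 2.1105 mm/d
Crop demand D = ETc × 14 d = 2.1105 × 14 = 29.547 mm
D − Pe = 29.547 − 6.0 = 23.547 mm
Gross irrigation = 23.547 / 0.61 = 38.602 mm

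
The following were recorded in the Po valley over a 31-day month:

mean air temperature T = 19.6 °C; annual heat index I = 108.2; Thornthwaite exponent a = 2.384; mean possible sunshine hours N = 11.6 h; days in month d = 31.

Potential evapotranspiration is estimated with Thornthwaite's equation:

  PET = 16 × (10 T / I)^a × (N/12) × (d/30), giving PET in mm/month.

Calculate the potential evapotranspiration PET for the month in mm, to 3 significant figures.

10T/I = 10 × 19.6 / 108.2 = 1.8115
(10T/I)^a = 1.8115^2.384 = 4.1225
Uncorrected PET = 16 × 4.1225 = 65.960 mm
Correction = (N/12)(d/30) = (11.6/12)(31/30) = 0.9989
PET = 65.960 × 0.9989 = 65.887 mm/month

65.9 mm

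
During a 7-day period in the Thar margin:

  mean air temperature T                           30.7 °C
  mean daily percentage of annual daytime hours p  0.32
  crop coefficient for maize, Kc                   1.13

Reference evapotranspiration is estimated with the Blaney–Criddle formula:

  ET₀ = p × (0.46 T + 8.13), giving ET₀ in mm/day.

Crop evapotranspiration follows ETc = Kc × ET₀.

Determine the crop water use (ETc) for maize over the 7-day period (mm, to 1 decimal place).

ET₀ = 0.32 × (0.46 × 30.7 + 8.13) = 0.32 × 22.252 = 7.1206 mm/d
ETc = Kc × ET₀ = 1.13 × 7.1206 = 8.0463 mm/d
Over 7 days: 8.0463 × 7 = 56.324 mm

56.3 mm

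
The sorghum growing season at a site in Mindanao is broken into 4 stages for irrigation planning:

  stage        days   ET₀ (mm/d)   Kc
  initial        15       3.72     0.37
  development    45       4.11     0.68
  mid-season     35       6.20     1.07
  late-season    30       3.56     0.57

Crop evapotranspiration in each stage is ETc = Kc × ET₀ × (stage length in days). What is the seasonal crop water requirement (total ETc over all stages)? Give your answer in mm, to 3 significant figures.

initial: 0.37 × 3.72 × 15 = 20.65 mm
development: 0.68 × 4.11 × 45 = 125.77 mm
mid-season: 1.07 × 6.20 × 35 = 232.19 mm
late-season: 0.57 × 3.56 × 30 = 60.88 mm
Seasonal total = 439.49 mm

439 mm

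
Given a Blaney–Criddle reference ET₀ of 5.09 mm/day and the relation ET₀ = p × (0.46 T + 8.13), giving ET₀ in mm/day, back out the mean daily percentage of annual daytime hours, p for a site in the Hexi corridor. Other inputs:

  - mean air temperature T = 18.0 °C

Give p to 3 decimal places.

p = ET₀ / (0.46 T + 8.13) = 5.09 / (0.46 × 18.0 + 8.13) = 5.09 / 16.410 = 0.3102

0.310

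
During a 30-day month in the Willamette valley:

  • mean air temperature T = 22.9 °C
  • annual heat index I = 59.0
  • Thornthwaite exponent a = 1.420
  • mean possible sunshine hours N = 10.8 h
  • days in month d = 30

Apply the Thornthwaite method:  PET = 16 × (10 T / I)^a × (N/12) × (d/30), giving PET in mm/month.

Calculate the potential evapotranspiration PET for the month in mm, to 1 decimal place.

10T/I = 10 × 22.9 / 59.0 = 3.8814
(10T/I)^a = 3.8814^1.420 = 6.8606
Uncorrected PET = 16 × 6.8606 = 109.770 mm
Correction = (N/12)(d/30) = (10.8/12)(30/30) = 0.9000
PET = 109.770 × 0.9000 = 98.793 mm/month

98.8 mm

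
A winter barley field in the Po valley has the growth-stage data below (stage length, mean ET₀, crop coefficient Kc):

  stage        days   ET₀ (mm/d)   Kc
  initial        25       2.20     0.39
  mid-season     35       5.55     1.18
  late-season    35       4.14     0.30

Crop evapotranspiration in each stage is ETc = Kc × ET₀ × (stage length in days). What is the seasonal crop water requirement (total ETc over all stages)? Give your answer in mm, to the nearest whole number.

initial: 0.39 × 2.20 × 25 = 21.45 mm
mid-season: 1.18 × 5.55 × 35 = 229.22 mm
late-season: 0.30 × 4.14 × 35 = 43.47 mm
Seasonal total = 294.14 mm

294 mm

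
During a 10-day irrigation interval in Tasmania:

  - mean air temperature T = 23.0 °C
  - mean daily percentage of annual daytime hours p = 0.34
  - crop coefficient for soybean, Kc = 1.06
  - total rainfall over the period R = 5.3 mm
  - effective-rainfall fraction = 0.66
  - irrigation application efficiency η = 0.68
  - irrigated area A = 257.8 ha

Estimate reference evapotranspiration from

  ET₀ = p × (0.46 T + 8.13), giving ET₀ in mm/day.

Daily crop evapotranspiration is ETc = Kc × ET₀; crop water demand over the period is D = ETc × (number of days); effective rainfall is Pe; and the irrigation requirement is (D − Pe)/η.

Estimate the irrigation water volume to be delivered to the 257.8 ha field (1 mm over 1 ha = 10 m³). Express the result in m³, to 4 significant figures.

242400 m³

ET₀ = 0.34 × (0.46 × 23.0 + 8.13) = 0.34 × 18.710 = 6.3614 mm/d
ETc = Kc × ET₀ = 1.06 × 6.3614 = 6.7431 mm/d
Crop demand D = ETc × 10 d = 6.7431 × 10 = 67.431 mm
Pe = 0.66 × 5.3 = 3.498 mm
D − Pe = 67.431 − 3.498 = 63.933 mm
Gross irrigation = 63.933 / 0.68 = 94.019 mm
Volume = 94.019 mm × 257.8 ha × 10 = 242381.0 m³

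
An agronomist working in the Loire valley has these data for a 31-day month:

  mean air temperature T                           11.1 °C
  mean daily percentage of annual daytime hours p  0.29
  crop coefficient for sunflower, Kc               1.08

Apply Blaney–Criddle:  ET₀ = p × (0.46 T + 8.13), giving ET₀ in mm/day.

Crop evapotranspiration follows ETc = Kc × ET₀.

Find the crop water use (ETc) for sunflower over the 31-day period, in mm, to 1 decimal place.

ET₀ = 0.29 × (0.46 × 11.1 + 8.13) = 0.29 × 13.236 = 3.8384 mm/d
ETc = Kc × ET₀ = 1.08 × 3.8384 = 4.1455 mm/d
Over 31 days: 4.1455 × 31 = 128.511 mm

128.5 mm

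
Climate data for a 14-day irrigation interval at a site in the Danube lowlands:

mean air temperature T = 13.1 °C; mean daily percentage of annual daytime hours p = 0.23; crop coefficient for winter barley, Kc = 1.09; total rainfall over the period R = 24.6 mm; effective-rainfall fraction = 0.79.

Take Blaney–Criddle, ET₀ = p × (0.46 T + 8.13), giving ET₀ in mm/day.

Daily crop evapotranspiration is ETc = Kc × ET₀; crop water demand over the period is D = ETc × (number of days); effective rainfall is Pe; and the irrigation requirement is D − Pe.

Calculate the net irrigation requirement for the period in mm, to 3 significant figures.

30.3 mm

ET₀ = 0.23 × (0.46 × 13.1 + 8.13) = 0.23 × 14.156 = 3.2559 mm/d
ETc = Kc × ET₀ = 1.09 × 3.2559 = 3.5489 mm/d
Crop demand D = ETc × 14 d = 3.5489 × 14 = 49.685 mm
Pe = 0.79 × 24.6 = 19.434 mm
D − Pe = 49.685 − 19.434 = 30.251 mm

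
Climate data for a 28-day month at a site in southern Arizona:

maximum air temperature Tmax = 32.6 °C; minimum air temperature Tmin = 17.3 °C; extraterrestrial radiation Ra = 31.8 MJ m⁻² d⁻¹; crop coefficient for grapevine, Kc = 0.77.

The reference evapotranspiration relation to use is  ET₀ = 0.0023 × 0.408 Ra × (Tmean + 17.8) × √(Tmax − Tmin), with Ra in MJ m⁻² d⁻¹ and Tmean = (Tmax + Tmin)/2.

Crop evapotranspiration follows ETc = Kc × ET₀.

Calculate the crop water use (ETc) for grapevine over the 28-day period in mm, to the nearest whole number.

Tmean = (32.6 + 17.3)/2 = 24.95 °C
0.408 Ra = 0.408 × 31.8 = 12.9744 mm/d equivalent
ET₀ = 0.0023 × 12.9744 × (24.95 + 17.8) × √15.3 = 0.0023 × 12.9744 × 42.75 × 3.9115 = 4.9899 mm/d
ETc = Kc × ET₀ = 0.77 × 4.9899 = 3.8422 mm/d
Over 28 days: 3.8422 × 28 = 107.582 mm

108 mm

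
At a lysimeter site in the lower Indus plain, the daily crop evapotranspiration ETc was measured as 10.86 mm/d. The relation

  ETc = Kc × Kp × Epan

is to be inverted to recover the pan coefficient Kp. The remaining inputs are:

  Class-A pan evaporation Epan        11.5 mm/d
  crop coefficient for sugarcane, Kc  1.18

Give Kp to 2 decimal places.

0.80

ETc = Kc × Kp × Epan  ⇒  Kp = ETc / (Kc × Epan)
Kp = 10.86 / (1.18 × 11.5) = 10.86 / 13.570 = 0.8003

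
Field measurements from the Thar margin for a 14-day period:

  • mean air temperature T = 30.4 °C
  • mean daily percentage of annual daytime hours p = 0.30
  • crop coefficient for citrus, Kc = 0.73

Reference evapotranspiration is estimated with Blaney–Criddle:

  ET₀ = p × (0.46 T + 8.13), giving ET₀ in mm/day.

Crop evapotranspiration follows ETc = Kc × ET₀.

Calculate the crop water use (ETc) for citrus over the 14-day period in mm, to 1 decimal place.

ET₀ = 0.30 × (0.46 × 30.4 + 8.13) = 0.30 × 22.114 = 6.6342 mm/d
ETc = Kc × ET₀ = 0.73 × 6.6342 = 4.8430 mm/d
Over 14 days: 4.8430 × 14 = 67.802 mm

67.8 mm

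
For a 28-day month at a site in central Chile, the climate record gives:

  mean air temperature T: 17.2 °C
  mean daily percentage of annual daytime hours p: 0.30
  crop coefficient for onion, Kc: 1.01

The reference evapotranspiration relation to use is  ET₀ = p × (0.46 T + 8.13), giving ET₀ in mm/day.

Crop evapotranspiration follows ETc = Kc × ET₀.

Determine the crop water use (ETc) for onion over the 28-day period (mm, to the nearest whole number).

136 mm

ET₀ = 0.30 × (0.46 × 17.2 + 8.13) = 0.30 × 16.042 = 4.8126 mm/d
ETc = Kc × ET₀ = 1.01 × 4.8126 = 4.8607 mm/d
Over 28 days: 4.8607 × 28 = 136.100 mm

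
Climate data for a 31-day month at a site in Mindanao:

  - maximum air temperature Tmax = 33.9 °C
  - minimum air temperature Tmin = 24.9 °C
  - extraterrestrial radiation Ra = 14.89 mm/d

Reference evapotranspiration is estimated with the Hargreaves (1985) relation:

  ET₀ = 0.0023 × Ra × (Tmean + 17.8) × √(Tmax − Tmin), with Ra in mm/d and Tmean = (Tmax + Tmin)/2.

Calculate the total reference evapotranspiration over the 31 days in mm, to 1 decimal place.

150.3 mm

Tmean = (33.9 + 24.9)/2 = 29.40 °C
ET₀ = 0.0023 × 14.89 × (29.40 + 17.8) × √9.0 = 0.0023 × 14.89 × 47.20 × 3.0000 = 4.8494 mm/d
Over 31 days: 4.8494 × 31 = 150.331 mm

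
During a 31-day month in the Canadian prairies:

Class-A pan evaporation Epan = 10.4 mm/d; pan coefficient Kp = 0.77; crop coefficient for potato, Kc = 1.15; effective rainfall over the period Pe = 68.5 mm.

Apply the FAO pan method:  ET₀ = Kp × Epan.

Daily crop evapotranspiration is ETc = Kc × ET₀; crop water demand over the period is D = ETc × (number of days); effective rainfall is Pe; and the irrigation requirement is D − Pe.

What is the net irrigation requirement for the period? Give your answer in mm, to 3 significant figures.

217 mm

ET₀ = 0.77 × 10.4 = 8.0080 mm/d
ETc = Kc × ET₀ = 1.15 × 8.0080 = 9.2092 mm/d
Crop demand D = ETc × 31 d = 9.2092 × 31 = 285.485 mm
D − Pe = 285.485 − 68.5 = 216.985 mm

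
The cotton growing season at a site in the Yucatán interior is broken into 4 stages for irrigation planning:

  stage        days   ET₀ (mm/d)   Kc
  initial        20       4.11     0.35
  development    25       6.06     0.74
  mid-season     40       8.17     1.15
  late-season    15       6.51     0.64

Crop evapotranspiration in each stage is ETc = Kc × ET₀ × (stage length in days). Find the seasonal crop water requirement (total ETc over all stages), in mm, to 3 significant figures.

initial: 0.35 × 4.11 × 20 = 28.77 mm
development: 0.74 × 6.06 × 25 = 112.11 mm
mid-season: 1.15 × 8.17 × 40 = 375.82 mm
late-season: 0.64 × 6.51 × 15 = 62.50 mm
Seasonal total = 579.20 mm

579 mm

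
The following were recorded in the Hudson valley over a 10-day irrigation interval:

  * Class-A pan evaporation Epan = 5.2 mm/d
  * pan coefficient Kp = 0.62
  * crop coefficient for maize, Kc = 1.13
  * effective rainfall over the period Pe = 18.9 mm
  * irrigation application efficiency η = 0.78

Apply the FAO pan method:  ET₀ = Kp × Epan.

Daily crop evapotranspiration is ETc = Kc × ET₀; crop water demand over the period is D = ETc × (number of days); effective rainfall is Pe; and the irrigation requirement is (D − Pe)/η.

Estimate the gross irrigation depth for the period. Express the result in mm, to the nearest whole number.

22 mm

ET₀ = 0.62 × 5.2 = 3.2240 mm/d
ETc = Kc × ET₀ = 1.13 × 3.2240 = 3.6431 mm/d
Crop demand D = ETc × 10 d = 3.6431 × 10 = 36.431 mm
D − Pe = 36.431 − 18.9 = 17.531 mm
Gross irrigation = 17.531 / 0.78 = 22.476 mm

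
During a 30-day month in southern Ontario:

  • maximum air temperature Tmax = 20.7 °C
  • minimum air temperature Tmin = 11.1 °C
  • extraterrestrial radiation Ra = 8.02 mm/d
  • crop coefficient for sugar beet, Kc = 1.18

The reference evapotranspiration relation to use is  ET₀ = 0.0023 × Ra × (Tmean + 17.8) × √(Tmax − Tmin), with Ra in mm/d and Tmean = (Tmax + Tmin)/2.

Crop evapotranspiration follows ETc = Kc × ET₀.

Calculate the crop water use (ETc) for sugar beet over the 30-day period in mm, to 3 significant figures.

Tmean = (20.7 + 11.1)/2 = 15.90 °C
ET₀ = 0.0023 × 8.02 × (15.90 + 17.8) × √9.6 = 0.0023 × 8.02 × 33.70 × 3.0984 = 1.9261 mm/d
ETc = Kc × ET₀ = 1.18 × 1.9261 = 2.2728 mm/d
Over 30 days: 2.2728 × 30 = 68.184 mm

68.2 mm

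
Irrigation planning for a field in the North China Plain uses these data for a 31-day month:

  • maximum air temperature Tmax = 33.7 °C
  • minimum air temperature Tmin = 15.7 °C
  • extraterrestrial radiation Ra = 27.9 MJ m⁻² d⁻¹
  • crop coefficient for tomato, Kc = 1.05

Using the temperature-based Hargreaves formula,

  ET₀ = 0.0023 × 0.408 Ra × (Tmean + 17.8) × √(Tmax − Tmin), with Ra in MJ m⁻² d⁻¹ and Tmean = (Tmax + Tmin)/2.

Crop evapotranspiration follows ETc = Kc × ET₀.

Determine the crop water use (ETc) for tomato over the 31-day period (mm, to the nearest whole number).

Tmean = (33.7 + 15.7)/2 = 24.70 °C
0.408 Ra = 0.408 × 27.9 = 11.3832 mm/d equivalent
ET₀ = 0.0023 × 11.3832 × (24.70 + 17.8) × √18.0 = 0.0023 × 11.3832 × 42.50 × 4.2426 = 4.7208 mm/d
ETc = Kc × ET₀ = 1.05 × 4.7208 = 4.9568 mm/d
Over 31 days: 4.9568 × 31 = 153.661 mm

154 mm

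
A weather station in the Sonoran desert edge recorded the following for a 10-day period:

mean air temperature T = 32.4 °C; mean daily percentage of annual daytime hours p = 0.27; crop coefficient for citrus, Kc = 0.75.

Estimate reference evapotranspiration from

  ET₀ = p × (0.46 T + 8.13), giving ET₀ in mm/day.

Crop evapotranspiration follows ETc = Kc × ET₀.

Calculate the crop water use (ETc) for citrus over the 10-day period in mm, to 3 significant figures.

46.6 mm

ET₀ = 0.27 × (0.46 × 32.4 + 8.13) = 0.27 × 23.034 = 6.2192 mm/d
ETc = Kc × ET₀ = 0.75 × 6.2192 = 4.6644 mm/d
Over 10 days: 4.6644 × 10 = 46.644 mm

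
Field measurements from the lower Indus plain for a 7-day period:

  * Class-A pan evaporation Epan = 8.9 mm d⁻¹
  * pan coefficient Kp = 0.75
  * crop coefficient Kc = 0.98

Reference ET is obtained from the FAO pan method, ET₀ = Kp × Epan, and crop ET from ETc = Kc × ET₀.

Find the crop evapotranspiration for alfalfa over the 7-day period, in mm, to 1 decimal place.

45.8 mm

ET₀ = 0.75 × 8.9 = 6.6750 mm/d
ETc = Kc × ET₀ = 0.98 × 6.6750 = 6.5415 mm/d
Over 7 days: 6.5415 × 7 = 45.791 mm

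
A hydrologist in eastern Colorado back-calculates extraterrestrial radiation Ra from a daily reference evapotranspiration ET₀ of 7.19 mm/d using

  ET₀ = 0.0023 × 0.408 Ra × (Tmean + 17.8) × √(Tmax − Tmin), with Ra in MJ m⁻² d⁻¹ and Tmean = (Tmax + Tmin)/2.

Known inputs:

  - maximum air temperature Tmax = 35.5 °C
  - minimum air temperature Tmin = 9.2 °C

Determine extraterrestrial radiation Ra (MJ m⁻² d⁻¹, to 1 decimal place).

37.2 MJ m⁻² d⁻¹

Tmean = (35.5+9.2)/2 = 22.35 °C; ΔT = 26.3
Ra = ET₀ / [0.0023 × 0.408 × (Tmean+17.8) × √ΔT]
   = 7.19 / (0.0023 × 0.408 × 40.15 × 5.1284) = 37.211 MJ m⁻² d⁻¹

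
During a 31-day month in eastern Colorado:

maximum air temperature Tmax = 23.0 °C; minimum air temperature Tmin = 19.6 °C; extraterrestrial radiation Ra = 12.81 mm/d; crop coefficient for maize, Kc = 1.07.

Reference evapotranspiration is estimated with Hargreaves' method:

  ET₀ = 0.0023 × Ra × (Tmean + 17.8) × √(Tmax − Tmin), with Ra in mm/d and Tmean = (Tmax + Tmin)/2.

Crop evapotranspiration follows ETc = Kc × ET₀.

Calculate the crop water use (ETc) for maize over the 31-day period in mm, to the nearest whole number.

70 mm

Tmean = (23.0 + 19.6)/2 = 21.30 °C
ET₀ = 0.0023 × 12.81 × (21.30 + 17.8) × √3.4 = 0.0023 × 12.81 × 39.10 × 1.8439 = 2.1242 mm/d
ETc = Kc × ET₀ = 1.07 × 2.1242 = 2.2729 mm/d
Over 31 days: 2.2729 × 31 = 70.460 mm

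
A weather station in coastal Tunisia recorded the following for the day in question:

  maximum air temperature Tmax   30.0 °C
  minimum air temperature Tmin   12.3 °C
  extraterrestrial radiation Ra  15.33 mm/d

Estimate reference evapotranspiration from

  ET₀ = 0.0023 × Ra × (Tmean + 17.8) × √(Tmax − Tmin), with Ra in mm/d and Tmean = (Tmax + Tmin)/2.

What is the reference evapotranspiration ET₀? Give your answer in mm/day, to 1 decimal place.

5.8 mm/day

Tmean = (30.0 + 12.3)/2 = 21.15 °C
ET₀ = 0.0023 × 15.33 × (21.15 + 17.8) × √17.7 = 0.0023 × 15.33 × 38.95 × 4.2071 = 5.7778 mm/d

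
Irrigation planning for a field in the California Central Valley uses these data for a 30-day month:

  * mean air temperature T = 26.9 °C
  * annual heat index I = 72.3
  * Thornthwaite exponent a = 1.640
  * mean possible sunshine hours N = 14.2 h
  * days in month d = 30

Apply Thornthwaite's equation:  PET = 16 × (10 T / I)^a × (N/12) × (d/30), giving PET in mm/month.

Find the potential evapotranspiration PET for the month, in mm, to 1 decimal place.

163.3 mm

10T/I = 10 × 26.9 / 72.3 = 3.7206
(10T/I)^a = 3.7206^1.640 = 8.6259
Uncorrected PET = 16 × 8.6259 = 138.014 mm
Correction = (N/12)(d/30) = (14.2/12)(30/30) = 1.1833
PET = 138.014 × 1.1833 = 163.312 mm/month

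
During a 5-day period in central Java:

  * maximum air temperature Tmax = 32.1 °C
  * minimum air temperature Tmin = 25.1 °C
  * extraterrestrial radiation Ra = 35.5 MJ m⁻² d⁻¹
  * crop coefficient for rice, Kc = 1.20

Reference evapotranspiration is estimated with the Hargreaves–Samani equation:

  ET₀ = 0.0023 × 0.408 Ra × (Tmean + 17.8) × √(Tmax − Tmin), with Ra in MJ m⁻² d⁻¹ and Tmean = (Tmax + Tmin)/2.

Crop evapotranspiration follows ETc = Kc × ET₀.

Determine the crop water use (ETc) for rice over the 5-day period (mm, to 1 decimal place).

24.5 mm

Tmean = (32.1 + 25.1)/2 = 28.60 °C
0.408 Ra = 0.408 × 35.5 = 14.4840 mm/d equivalent
ET₀ = 0.0023 × 14.4840 × (28.60 + 17.8) × √7.0 = 0.0023 × 14.4840 × 46.40 × 2.6458 = 4.0897 mm/d
ETc = Kc × ET₀ = 1.20 × 4.0897 = 4.9076 mm/d
Over 5 days: 4.9076 × 5 = 24.538 mm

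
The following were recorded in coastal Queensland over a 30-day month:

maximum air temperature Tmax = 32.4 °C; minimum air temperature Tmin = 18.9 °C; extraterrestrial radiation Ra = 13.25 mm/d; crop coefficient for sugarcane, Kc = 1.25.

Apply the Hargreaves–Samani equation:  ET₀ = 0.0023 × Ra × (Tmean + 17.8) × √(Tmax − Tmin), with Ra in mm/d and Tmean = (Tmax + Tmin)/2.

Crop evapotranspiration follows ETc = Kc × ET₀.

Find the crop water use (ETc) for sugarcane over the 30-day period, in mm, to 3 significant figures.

182 mm

Tmean = (32.4 + 18.9)/2 = 25.65 °C
ET₀ = 0.0023 × 13.25 × (25.65 + 17.8) × √13.5 = 0.0023 × 13.25 × 43.45 × 3.6742 = 4.8652 mm/d
ETc = Kc × ET₀ = 1.25 × 4.8652 = 6.0815 mm/d
Over 30 days: 6.0815 × 30 = 182.445 mm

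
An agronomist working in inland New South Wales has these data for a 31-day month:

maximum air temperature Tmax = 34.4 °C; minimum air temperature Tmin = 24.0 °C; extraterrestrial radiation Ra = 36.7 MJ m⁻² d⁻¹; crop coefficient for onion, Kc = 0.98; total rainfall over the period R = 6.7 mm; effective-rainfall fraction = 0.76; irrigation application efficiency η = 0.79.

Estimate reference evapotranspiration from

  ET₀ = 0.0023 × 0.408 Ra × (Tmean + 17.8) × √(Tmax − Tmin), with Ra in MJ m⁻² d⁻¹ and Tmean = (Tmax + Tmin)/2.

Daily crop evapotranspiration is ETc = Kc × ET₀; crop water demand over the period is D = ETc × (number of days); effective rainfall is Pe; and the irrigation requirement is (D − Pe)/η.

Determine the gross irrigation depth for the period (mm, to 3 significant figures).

194 mm

Tmean = (34.4 + 24.0)/2 = 29.20 °C
0.408 Ra = 0.408 × 36.7 = 14.9736 mm/d equivalent
ET₀ = 0.0023 × 14.9736 × (29.20 + 17.8) × √10.4 = 0.0023 × 14.9736 × 47.00 × 3.2249 = 5.2200 mm/d
ETc = Kc × ET₀ = 0.98 × 5.2200 = 5.1156 mm/d
Crop demand D = ETc × 31 d = 5.1156 × 31 = 158.584 mm
Pe = 0.76 × 6.7 = 5.092 mm
D − Pe = 158.584 − 5.092 = 153.492 mm
Gross irrigation = 153.492 / 0.79 = 194.294 mm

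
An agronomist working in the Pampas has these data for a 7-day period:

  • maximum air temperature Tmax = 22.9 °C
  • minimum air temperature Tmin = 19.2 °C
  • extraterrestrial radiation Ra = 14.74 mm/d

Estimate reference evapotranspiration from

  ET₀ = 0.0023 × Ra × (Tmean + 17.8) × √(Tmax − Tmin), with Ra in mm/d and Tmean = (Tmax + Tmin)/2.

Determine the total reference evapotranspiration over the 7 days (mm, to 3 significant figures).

17.7 mm

Tmean = (22.9 + 19.2)/2 = 21.05 °C
ET₀ = 0.0023 × 14.74 × (21.05 + 17.8) × √3.7 = 0.0023 × 14.74 × 38.85 × 1.9235 = 2.5334 mm/d
Over 7 days: 2.5334 × 7 = 17.734 mm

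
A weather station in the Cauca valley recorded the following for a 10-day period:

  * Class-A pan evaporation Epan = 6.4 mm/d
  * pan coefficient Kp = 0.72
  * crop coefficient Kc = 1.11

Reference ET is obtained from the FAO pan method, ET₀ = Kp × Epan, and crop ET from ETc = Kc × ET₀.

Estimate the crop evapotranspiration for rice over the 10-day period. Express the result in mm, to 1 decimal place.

51.1 mm

ET₀ = 0.72 × 6.4 = 4.6080 mm/d
ETc = Kc × ET₀ = 1.11 × 4.6080 = 5.1149 mm/d
Over 10 days: 5.1149 × 10 = 51.149 mm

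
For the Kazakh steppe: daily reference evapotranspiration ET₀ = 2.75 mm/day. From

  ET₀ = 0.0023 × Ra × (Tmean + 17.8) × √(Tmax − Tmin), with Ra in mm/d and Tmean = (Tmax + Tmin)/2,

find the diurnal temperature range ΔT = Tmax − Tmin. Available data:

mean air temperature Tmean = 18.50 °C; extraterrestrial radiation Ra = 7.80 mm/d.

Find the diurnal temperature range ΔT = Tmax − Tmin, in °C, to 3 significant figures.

17.8 °C

√ΔT = ET₀ / [0.0023 × Ra × (Tmean+17.8)] = 2.75 / (0.0023 × 7.80 × 36.30) = 4.2228
ΔT = 4.2228² = 17.832 °C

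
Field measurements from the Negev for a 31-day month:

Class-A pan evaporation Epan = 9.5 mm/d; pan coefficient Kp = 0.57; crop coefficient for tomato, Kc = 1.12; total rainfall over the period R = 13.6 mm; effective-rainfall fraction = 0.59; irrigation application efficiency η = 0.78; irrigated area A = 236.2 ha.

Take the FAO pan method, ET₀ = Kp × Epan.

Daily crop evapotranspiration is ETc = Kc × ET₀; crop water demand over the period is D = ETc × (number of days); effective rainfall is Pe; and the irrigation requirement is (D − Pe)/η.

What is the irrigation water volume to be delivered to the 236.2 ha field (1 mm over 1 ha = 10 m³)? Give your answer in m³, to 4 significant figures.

545000 m³

ET₀ = 0.57 × 9.5 = 5.4150 mm/d
ETc = Kc × ET₀ = 1.12 × 5.4150 = 6.0648 mm/d
Crop demand D = ETc × 31 d = 6.0648 × 31 = 188.009 mm
Pe = 0.59 × 13.6 = 8.024 mm
D − Pe = 188.009 − 8.024 = 179.985 mm
Gross irrigation = 179.985 / 0.78 = 230.750 mm
Volume = 230.750 mm × 236.2 ha × 10 = 545031.5 m³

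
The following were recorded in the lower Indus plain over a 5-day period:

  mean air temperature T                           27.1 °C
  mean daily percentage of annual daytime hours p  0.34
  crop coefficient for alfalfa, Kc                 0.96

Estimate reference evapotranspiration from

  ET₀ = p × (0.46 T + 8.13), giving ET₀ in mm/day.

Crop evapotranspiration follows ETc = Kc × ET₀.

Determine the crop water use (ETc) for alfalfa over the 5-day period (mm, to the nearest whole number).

ET₀ = 0.34 × (0.46 × 27.1 + 8.13) = 0.34 × 20.596 = 7.0026 mm/d
ETc = Kc × ET₀ = 0.96 × 7.0026 = 6.7225 mm/d
Over 5 days: 6.7225 × 5 = 33.613 mm

34 mm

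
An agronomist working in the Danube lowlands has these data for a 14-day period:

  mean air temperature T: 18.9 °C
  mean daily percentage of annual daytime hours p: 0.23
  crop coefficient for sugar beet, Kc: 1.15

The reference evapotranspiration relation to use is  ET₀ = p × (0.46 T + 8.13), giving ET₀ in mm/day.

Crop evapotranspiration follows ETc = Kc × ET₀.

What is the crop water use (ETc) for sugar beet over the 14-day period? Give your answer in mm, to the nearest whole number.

ET₀ = 0.23 × (0.46 × 18.9 + 8.13) = 0.23 × 16.824 = 3.8695 mm/d
ETc = Kc × ET₀ = 1.15 × 3.8695 = 4.4499 mm/d
Over 14 days: 4.4499 × 14 = 62.299 mm

62 mm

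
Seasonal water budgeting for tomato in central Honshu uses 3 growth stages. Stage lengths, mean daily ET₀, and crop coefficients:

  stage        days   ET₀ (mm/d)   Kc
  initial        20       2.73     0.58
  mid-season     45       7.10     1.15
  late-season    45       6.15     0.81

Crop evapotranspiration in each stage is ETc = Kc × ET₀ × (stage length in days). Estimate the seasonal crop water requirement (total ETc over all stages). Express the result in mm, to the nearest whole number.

623 mm

initial: 0.58 × 2.73 × 20 = 31.67 mm
mid-season: 1.15 × 7.10 × 45 = 367.43 mm
late-season: 0.81 × 6.15 × 45 = 224.17 mm
Seasonal total = 623.27 mm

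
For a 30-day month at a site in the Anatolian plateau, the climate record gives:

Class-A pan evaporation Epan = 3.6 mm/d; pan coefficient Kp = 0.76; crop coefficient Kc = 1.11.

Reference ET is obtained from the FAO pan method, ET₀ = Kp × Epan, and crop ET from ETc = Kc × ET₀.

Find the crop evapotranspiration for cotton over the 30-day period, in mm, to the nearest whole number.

ET₀ = 0.76 × 3.6 = 2.7360 mm/d
ETc = Kc × ET₀ = 1.11 × 2.7360 = 3.0370 mm/d
Over 30 days: 3.0370 × 30 = 91.110 mm

91 mm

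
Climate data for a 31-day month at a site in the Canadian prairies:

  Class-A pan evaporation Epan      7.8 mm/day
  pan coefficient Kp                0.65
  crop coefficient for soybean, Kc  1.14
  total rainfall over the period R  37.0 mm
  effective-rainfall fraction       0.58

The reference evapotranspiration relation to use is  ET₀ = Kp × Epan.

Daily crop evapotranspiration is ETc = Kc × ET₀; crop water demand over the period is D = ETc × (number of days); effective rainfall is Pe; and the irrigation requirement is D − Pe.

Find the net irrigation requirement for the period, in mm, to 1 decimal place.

ET₀ = 0.65 × 7.8 = 5.0700 mm/d
ETc = Kc × ET₀ = 1.14 × 5.0700 = 5.7798 mm/d
Crop demand D = ETc × 31 d = 5.7798 × 31 = 179.174 mm
Pe = 0.58 × 37.0 = 21.460 mm
D − Pe = 179.174 − 21.460 = 157.714 mm

157.7 mm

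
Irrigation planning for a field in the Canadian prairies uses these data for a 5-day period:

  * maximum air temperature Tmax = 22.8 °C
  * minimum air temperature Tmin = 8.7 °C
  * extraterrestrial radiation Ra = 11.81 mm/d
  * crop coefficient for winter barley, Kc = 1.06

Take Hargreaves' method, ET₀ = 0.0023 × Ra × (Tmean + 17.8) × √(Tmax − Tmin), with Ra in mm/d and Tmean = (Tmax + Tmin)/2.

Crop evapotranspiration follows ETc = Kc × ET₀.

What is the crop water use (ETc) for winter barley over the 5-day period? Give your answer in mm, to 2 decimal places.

18.14 mm

Tmean = (22.8 + 8.7)/2 = 15.75 °C
ET₀ = 0.0023 × 11.81 × (15.75 + 17.8) × √14.1 = 0.0023 × 11.81 × 33.55 × 3.7550 = 3.4220 mm/d
ETc = Kc × ET₀ = 1.06 × 3.4220 = 3.6273 mm/d
Over 5 days: 3.6273 × 5 = 18.137 mm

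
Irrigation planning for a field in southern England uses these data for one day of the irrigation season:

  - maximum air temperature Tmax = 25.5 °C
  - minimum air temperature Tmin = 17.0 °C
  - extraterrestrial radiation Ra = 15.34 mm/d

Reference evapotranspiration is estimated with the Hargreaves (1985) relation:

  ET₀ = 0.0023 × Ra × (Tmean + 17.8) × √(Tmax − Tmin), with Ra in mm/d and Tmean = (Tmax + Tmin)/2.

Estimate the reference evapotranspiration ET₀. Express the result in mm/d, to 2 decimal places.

Tmean = (25.5 + 17.0)/2 = 21.25 °C
ET₀ = 0.0023 × 15.34 × (21.25 + 17.8) × √8.5 = 0.0023 × 15.34 × 39.05 × 2.9155 = 4.0169 mm/d

4.02 mm/d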